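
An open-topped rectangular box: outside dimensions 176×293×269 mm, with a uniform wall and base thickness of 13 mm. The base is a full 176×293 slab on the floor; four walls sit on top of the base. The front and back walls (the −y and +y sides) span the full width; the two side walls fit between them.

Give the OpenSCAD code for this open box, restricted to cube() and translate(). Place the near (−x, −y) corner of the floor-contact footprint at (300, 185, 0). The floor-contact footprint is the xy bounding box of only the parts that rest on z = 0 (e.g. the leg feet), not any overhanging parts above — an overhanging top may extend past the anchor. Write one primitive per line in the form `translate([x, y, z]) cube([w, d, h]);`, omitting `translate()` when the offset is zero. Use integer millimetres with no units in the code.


translate([300, 185, 0]) cube([176, 293, 13]);
translate([300, 185, 13]) cube([176, 13, 256]);
translate([300, 465, 13]) cube([176, 13, 256]);
translate([300, 198, 13]) cube([13, 267, 256]);
translate([463, 198, 13]) cube([13, 267, 256]);


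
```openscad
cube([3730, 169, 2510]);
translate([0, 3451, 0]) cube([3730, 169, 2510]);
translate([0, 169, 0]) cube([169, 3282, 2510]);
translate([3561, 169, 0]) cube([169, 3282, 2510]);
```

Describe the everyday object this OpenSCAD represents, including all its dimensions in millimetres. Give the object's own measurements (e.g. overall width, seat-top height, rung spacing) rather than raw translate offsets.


The wall frame of a small rectangular building: four walls, each 2510 mm tall and 169 mm thick, enclosing a footprint 3730 mm (x) by 3620 mm (y) outside-to-outside, with no floor or roof. The front and back walls (the −y and +y sides) span the full width; the two side walls fit between them.


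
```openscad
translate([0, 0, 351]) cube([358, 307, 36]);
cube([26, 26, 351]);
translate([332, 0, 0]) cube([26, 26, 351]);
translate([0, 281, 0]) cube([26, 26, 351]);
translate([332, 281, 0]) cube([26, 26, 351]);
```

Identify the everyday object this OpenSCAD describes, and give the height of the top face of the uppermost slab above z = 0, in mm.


A stool. The seat height is 387 mm.

A 358×307×36 slab at z = 351 on four corner posts — a stool. The seat top is 351 + 36 = 387 mm.


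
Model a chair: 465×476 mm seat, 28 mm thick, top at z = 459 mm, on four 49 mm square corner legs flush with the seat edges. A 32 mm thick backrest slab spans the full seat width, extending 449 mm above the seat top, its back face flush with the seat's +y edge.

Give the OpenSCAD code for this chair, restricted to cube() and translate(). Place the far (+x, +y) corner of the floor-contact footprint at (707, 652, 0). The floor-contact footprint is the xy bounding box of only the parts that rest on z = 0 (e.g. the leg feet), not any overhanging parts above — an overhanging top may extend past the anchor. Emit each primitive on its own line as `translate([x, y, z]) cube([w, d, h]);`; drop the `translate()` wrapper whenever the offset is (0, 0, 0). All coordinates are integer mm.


translate([242, 176, 431]) cube([465, 476, 28]);
translate([242, 176, 0]) cube([49, 49, 431]);
translate([658, 176, 0]) cube([49, 49, 431]);
translate([242, 603, 0]) cube([49, 49, 431]);
translate([658, 603, 0]) cube([49, 49, 431]);
translate([242, 620, 459]) cube([465, 32, 449]);


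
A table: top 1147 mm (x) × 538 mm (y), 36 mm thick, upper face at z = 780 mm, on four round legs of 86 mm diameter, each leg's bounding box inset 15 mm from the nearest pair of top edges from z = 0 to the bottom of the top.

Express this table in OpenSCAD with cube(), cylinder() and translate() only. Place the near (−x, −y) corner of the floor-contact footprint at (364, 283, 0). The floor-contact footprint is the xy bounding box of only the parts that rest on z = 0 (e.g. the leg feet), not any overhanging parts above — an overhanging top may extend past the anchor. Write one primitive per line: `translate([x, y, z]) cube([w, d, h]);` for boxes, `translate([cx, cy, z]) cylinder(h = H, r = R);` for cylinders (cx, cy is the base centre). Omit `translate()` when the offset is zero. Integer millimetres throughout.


// leg_h = 780 - 36 = 744
translate([349, 268, 744]) cube([1147, 538, 36]);
translate([407, 326, 0]) cylinder(h = 744, r = 43);
translate([1438, 326, 0]) cylinder(h = 744, r = 43);
translate([407, 748, 0]) cylinder(h = 744, r = 43);
translate([1438, 748, 0]) cylinder(h = 744, r = 43);


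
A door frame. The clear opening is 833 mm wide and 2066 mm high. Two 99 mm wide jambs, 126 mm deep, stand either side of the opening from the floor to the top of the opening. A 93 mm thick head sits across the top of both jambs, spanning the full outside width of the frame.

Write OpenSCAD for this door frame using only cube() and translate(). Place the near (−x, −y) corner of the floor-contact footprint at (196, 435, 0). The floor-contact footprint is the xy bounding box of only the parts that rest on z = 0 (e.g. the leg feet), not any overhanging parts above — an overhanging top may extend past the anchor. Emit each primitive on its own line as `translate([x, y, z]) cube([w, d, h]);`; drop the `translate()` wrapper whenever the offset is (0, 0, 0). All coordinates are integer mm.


translate([196, 435, 0]) cube([99, 126, 2066]);
translate([1128, 435, 0]) cube([99, 126, 2066]);
translate([196, 435, 2066]) cube([1031, 126, 93]);


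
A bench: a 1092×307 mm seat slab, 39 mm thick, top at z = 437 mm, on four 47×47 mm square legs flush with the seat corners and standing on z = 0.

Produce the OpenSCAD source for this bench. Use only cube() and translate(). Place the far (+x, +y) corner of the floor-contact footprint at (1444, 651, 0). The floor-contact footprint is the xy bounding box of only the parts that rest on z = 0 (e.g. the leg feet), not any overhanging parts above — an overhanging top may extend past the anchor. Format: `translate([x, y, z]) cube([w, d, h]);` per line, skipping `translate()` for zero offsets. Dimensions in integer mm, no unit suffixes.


translate([352, 344, 398]) cube([1092, 307, 39]);
translate([352, 344, 0]) cube([47, 47, 398]);
translate([352, 604, 0]) cube([47, 47, 398]);
translate([1397, 344, 0]) cube([47, 47, 398]);
translate([1397, 604, 0]) cube([47, 47, 398]);


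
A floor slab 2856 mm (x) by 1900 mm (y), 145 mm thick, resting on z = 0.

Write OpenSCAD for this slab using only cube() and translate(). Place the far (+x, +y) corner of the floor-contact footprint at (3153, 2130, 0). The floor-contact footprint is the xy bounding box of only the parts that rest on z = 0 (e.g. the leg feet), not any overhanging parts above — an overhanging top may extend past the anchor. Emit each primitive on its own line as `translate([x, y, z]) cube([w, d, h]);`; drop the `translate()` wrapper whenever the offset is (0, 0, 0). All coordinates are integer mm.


translate([297, 230, 0]) cube([2856, 1900, 145]);


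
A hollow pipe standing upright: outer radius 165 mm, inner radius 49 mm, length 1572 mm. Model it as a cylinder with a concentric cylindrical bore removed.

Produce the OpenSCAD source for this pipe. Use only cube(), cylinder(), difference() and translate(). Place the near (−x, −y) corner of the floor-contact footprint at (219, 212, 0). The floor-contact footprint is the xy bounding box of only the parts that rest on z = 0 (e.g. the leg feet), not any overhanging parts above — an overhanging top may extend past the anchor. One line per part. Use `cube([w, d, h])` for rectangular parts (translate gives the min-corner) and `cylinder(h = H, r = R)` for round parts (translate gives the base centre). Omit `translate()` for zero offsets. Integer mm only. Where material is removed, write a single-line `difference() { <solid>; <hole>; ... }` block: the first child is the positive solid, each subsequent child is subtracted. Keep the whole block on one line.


difference() { translate([384, 377, 0]) cylinder(h = 1572, r = 165); translate([384, 377, 0]) cylinder(h = 1572, r = 49); }


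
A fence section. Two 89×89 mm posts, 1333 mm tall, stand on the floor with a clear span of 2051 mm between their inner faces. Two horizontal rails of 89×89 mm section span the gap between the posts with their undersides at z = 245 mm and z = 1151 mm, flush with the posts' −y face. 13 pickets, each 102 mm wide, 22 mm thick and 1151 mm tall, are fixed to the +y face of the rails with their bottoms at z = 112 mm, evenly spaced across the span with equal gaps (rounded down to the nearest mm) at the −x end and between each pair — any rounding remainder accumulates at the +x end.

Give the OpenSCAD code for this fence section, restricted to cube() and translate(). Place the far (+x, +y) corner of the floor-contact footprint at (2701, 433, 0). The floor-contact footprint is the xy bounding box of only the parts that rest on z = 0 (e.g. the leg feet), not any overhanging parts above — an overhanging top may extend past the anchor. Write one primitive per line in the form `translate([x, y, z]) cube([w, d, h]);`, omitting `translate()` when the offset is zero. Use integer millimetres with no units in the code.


translate([472, 344, 0]) cube([89, 89, 1333]);
translate([2612, 344, 0]) cube([89, 89, 1333]);
translate([561, 344, 245]) cube([2051, 89, 89]);
translate([561, 344, 1151]) cube([2051, 89, 89]);
translate([612, 433, 112]) cube([102, 22, 1151]);
translate([765, 433, 112]) cube([102, 22, 1151]);
translate([918, 433, 112]) cube([102, 22, 1151]);
translate([1071, 433, 112]) cube([102, 22, 1151]);
translate([1224, 433, 112]) cube([102, 22, 1151]);
translate([1377, 433, 112]) cube([102, 22, 1151]);
translate([1530, 433, 112]) cube([102, 22, 1151]);
translate([1683, 433, 112]) cube([102, 22, 1151]);
translate([1836, 433, 112]) cube([102, 22, 1151]);
translate([1989, 433, 112]) cube([102, 22, 1151]);
translate([2142, 433, 112]) cube([102, 22, 1151]);
translate([2295, 433, 112]) cube([102, 22, 1151]);
translate([2448, 433, 112]) cube([102, 22, 1151]);


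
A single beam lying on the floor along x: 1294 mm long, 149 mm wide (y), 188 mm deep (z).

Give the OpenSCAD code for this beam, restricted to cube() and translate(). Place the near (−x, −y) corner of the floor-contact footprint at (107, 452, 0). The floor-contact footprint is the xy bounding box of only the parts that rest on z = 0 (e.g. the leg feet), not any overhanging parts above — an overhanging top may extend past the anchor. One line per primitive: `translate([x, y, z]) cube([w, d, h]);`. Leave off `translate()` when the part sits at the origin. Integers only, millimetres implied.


translate([107, 452, 0]) cube([1294, 149, 188]);


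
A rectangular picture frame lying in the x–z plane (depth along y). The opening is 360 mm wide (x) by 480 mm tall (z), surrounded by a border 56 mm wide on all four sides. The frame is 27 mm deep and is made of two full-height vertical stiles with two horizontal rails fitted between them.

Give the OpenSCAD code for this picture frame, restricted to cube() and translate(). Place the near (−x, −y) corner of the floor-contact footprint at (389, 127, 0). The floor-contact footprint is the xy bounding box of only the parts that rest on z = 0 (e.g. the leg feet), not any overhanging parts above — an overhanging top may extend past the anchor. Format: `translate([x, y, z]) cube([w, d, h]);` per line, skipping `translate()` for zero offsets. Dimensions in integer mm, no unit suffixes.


translate([389, 127, 0]) cube([56, 27, 592]);
translate([805, 127, 0]) cube([56, 27, 592]);
translate([445, 127, 0]) cube([360, 27, 56]);
translate([445, 127, 536]) cube([360, 27, 56]);


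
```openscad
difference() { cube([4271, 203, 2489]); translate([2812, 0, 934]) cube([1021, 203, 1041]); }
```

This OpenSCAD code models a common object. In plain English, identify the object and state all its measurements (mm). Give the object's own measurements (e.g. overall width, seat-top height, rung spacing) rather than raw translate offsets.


A wall 4271 mm long (x), 203 mm thick (y), 2489 mm tall, with a rectangular window opening cut through it. The opening is 1021 mm wide and 1041 mm tall; its sill is at z = 934 mm and its near (−x) edge is 2812 mm from the wall's −x end. The opening passes through the full wall thickness.


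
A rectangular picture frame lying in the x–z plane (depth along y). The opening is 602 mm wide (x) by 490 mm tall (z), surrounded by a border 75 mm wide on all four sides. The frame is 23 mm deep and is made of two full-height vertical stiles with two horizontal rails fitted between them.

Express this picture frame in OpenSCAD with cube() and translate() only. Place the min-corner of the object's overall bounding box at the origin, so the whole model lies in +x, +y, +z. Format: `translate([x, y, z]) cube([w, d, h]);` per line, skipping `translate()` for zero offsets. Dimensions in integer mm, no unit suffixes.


cube([75, 23, 640]);
translate([677, 0, 0]) cube([75, 23, 640]);
translate([75, 0, 0]) cube([602, 23, 75]);
translate([75, 0, 565]) cube([602, 23, 75]);


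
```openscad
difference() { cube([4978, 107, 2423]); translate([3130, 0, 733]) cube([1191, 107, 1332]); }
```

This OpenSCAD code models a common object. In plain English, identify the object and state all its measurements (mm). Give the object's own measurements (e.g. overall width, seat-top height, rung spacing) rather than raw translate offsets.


A wall 4978 mm long (x), 107 mm thick (y), 2423 mm tall, with a rectangular window opening cut through it. The opening is 1191 mm wide and 1332 mm tall; its sill is at z = 733 mm and its near (−x) edge is 3130 mm from the wall's −x end. The opening passes through the full wall thickness.


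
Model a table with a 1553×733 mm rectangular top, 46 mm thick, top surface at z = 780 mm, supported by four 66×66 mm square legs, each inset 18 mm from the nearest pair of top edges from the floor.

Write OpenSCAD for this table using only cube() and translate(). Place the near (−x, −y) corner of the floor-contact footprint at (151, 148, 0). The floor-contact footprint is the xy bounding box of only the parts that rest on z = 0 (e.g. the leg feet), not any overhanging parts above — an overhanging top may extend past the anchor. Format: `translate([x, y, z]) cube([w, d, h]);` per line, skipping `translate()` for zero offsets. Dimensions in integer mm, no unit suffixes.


translate([133, 130, 734]) cube([1553, 733, 46]);
translate([151, 148, 0]) cube([66, 66, 734]);
translate([1602, 148, 0]) cube([66, 66, 734]);
translate([151, 779, 0]) cube([66, 66, 734]);
translate([1602, 779, 0]) cube([66, 66, 734]);


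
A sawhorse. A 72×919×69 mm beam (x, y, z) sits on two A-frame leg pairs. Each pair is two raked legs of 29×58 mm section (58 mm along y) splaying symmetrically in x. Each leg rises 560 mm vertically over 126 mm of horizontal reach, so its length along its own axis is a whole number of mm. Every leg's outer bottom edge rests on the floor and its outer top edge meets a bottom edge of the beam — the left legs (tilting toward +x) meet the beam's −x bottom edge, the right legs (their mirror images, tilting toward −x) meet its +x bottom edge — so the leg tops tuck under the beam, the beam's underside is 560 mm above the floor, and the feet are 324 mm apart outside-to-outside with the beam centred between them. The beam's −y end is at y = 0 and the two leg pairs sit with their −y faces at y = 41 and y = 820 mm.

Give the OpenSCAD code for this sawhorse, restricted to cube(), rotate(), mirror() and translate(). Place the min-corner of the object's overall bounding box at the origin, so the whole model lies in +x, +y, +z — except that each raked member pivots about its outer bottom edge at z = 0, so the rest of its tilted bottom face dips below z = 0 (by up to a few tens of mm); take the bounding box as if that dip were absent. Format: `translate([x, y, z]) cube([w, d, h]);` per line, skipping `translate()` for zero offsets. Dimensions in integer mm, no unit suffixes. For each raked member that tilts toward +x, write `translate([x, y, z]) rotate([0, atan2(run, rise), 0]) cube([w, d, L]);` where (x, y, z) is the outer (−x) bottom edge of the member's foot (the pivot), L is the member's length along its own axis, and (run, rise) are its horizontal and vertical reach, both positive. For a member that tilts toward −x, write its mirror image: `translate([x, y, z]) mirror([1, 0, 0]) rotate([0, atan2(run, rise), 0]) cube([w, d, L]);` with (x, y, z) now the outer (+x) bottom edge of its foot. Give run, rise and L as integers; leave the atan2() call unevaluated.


translate([126, 0, 560]) cube([72, 919, 69]);
translate([0, 41, 0]) rotate([0, atan2(126, 560), 0]) cube([29, 58, 574]);
translate([324, 41, 0]) mirror([1, 0, 0]) rotate([0, atan2(126, 560), 0]) cube([29, 58, 574]);
translate([0, 820, 0]) rotate([0, atan2(126, 560), 0]) cube([29, 58, 574]);
translate([324, 820, 0]) mirror([1, 0, 0]) rotate([0, atan2(126, 560), 0]) cube([29, 58, 574]);


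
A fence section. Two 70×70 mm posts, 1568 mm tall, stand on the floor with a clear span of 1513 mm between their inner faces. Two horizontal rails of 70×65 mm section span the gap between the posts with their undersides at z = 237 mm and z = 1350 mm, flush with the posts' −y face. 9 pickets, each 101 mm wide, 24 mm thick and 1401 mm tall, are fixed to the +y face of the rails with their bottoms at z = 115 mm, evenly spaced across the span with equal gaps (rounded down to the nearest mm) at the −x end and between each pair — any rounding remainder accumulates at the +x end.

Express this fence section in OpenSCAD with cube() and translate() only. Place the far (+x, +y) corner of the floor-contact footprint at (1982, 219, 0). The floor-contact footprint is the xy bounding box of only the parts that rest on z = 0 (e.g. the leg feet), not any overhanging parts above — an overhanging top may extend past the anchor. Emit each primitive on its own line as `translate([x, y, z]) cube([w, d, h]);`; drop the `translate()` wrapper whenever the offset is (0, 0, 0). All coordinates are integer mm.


translate([329, 149, 0]) cube([70, 70, 1568]);
translate([1912, 149, 0]) cube([70, 70, 1568]);
translate([399, 149, 237]) cube([1513, 70, 65]);
translate([399, 149, 1350]) cube([1513, 70, 65]);
translate([459, 219, 115]) cube([101, 24, 1401]);
translate([620, 219, 115]) cube([101, 24, 1401]);
translate([781, 219, 115]) cube([101, 24, 1401]);
translate([942, 219, 115]) cube([101, 24, 1401]);
translate([1103, 219, 115]) cube([101, 24, 1401]);
translate([1264, 219, 115]) cube([101, 24, 1401]);
translate([1425, 219, 115]) cube([101, 24, 1401]);
translate([1586, 219, 115]) cube([101, 24, 1401]);
translate([1747, 219, 115]) cube([101, 24, 1401]);


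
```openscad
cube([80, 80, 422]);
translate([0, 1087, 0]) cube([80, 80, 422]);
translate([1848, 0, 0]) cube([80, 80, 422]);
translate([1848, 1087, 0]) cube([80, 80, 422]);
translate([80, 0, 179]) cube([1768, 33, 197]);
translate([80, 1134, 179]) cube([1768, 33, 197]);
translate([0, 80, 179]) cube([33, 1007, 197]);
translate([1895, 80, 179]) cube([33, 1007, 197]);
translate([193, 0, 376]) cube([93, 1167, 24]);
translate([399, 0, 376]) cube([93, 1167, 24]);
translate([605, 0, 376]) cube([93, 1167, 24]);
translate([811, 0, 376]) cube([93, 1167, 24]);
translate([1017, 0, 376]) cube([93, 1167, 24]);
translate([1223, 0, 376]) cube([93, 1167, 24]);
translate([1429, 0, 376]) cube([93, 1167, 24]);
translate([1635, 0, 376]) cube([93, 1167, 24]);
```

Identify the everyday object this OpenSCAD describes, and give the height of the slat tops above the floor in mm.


A bed frame. The slat-top height is 400 mm.

Four posts, four rails, and a row of slats — a bed frame. Slats sit on the rails at z = 179 + 197 = 376; with slat thickness 24, the top is 400 mm.


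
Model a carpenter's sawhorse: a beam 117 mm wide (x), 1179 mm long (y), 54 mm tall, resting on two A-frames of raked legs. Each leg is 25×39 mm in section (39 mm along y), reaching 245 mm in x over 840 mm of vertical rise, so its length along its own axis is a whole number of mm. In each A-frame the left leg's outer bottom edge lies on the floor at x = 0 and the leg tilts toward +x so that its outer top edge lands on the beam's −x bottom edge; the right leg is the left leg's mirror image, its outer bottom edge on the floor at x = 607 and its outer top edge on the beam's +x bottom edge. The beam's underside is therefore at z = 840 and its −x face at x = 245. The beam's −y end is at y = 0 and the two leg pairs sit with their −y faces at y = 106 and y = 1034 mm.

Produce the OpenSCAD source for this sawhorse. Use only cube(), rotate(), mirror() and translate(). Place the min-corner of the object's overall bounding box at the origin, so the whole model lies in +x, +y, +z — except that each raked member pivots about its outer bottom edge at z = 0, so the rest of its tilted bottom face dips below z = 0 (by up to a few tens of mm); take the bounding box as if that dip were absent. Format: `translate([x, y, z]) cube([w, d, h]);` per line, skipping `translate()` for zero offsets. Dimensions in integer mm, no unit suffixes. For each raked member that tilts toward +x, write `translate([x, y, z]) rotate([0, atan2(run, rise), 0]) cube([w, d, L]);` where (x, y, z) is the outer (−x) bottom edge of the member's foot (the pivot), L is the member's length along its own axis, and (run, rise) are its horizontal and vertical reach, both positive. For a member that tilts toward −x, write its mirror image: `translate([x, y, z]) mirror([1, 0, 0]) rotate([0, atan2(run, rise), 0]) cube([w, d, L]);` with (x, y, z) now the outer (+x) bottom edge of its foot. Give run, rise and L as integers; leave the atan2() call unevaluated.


translate([245, 0, 840]) cube([117, 1179, 54]);
translate([0, 106, 0]) rotate([0, atan2(245, 840), 0]) cube([25, 39, 875]);
translate([607, 106, 0]) mirror([1, 0, 0]) rotate([0, atan2(245, 840), 0]) cube([25, 39, 875]);
translate([0, 1034, 0]) rotate([0, atan2(245, 840), 0]) cube([25, 39, 875]);
translate([607, 1034, 0]) mirror([1, 0, 0]) rotate([0, atan2(245, 840), 0]) cube([25, 39, 875]);


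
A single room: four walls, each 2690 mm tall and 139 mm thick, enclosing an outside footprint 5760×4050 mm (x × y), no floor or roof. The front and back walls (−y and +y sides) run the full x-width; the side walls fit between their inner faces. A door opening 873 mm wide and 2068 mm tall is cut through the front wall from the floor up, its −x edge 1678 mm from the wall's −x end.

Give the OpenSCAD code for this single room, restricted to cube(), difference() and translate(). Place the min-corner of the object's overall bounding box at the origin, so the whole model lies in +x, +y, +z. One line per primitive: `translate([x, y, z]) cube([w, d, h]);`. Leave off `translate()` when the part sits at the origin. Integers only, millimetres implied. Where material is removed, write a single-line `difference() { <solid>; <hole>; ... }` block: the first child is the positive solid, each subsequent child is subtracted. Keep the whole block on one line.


difference() { cube([5760, 139, 2690]); translate([1678, 0, 0]) cube([873, 139, 2068]); }
translate([0, 3911, 0]) cube([5760, 139, 2690]);
translate([0, 139, 0]) cube([139, 3772, 2690]);
translate([5621, 139, 0]) cube([139, 3772, 2690]);


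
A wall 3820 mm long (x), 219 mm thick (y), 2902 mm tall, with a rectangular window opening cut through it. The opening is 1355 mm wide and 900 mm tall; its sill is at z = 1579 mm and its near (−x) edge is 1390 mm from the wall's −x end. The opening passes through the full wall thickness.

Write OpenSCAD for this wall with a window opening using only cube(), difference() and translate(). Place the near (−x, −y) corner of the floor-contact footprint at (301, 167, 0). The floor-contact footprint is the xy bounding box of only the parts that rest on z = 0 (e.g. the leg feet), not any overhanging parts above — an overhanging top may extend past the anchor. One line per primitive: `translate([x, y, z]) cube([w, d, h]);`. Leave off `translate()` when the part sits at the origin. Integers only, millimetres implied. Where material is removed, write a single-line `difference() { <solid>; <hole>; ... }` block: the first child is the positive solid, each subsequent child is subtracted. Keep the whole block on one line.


difference() { translate([301, 167, 0]) cube([3820, 219, 2902]); translate([1691, 167, 1579]) cube([1355, 219, 900]); }


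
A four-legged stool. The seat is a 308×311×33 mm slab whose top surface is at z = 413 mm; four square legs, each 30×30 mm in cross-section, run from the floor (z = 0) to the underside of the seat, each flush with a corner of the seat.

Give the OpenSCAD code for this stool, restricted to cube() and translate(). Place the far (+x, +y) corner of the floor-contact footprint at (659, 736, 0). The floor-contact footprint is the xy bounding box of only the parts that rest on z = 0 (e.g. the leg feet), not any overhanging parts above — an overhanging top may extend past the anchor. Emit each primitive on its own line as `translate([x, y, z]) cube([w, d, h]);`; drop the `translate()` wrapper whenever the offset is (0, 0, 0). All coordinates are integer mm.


translate([351, 425, 380]) cube([308, 311, 33]);
translate([351, 425, 0]) cube([30, 30, 380]);
translate([629, 425, 0]) cube([30, 30, 380]);
translate([351, 706, 0]) cube([30, 30, 380]);
translate([629, 706, 0]) cube([30, 30, 380]);


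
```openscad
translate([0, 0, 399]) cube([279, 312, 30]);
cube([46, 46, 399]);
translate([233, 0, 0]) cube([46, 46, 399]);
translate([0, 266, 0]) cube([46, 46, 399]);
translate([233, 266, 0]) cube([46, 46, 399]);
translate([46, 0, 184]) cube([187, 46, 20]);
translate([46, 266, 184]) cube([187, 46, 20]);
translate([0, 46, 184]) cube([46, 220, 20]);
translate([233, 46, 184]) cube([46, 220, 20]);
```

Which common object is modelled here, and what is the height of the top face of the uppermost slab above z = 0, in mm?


A stool. The seat height is 429 mm.

A 279×312×30 slab at z = 399 on four corner posts — a stool. The seat top is 399 + 30 = 429 mm.


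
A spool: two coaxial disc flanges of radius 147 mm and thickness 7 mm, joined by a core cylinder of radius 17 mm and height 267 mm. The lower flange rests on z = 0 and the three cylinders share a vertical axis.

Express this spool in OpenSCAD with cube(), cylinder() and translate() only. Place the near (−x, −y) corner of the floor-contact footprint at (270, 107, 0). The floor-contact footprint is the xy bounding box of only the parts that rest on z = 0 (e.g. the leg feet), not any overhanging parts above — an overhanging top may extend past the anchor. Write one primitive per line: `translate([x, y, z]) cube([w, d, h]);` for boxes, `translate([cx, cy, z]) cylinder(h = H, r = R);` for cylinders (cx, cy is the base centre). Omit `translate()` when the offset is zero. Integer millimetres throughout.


translate([417, 254, 0]) cylinder(h = 7, r = 147);
translate([417, 254, 7]) cylinder(h = 267, r = 17);
translate([417, 254, 274]) cylinder(h = 7, r = 147);


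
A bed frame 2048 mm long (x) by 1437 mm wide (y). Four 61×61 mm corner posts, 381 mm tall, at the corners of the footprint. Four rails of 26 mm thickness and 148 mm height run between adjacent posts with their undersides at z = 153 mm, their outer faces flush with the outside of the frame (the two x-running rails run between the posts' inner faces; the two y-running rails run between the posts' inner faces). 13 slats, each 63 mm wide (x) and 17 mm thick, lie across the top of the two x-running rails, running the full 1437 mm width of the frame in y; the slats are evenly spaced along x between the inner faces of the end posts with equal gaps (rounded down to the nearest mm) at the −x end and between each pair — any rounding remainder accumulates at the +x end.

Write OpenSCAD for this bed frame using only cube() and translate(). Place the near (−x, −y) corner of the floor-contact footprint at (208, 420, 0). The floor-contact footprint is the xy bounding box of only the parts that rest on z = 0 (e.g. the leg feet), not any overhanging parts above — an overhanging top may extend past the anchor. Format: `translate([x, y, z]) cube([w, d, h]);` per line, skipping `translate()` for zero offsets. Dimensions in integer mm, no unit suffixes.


translate([208, 420, 0]) cube([61, 61, 381]);
translate([208, 1796, 0]) cube([61, 61, 381]);
translate([2195, 420, 0]) cube([61, 61, 381]);
translate([2195, 1796, 0]) cube([61, 61, 381]);
translate([269, 420, 153]) cube([1926, 26, 148]);
translate([269, 1831, 153]) cube([1926, 26, 148]);
translate([208, 481, 153]) cube([26, 1315, 148]);
translate([2230, 481, 153]) cube([26, 1315, 148]);
translate([348, 420, 301]) cube([63, 1437, 17]);
translate([490, 420, 301]) cube([63, 1437, 17]);
translate([632, 420, 301]) cube([63, 1437, 17]);
translate([774, 420, 301]) cube([63, 1437, 17]);
translate([916, 420, 301]) cube([63, 1437, 17]);
translate([1058, 420, 301]) cube([63, 1437, 17]);
translate([1200, 420, 301]) cube([63, 1437, 17]);
translate([1342, 420, 301]) cube([63, 1437, 17]);
translate([1484, 420, 301]) cube([63, 1437, 17]);
translate([1626, 420, 301]) cube([63, 1437, 17]);
translate([1768, 420, 301]) cube([63, 1437, 17]);
translate([1910, 420, 301]) cube([63, 1437, 17]);
translate([2052, 420, 301]) cube([63, 1437, 17]);


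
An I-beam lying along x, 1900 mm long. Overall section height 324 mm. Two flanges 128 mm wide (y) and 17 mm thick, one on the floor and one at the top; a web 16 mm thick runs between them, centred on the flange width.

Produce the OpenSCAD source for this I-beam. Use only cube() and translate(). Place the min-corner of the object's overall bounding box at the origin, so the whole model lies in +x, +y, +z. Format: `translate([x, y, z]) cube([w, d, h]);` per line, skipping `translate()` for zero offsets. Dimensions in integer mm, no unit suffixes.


cube([1900, 128, 17]);
translate([0, 56, 17]) cube([1900, 16, 290]);
translate([0, 0, 307]) cube([1900, 128, 17]);


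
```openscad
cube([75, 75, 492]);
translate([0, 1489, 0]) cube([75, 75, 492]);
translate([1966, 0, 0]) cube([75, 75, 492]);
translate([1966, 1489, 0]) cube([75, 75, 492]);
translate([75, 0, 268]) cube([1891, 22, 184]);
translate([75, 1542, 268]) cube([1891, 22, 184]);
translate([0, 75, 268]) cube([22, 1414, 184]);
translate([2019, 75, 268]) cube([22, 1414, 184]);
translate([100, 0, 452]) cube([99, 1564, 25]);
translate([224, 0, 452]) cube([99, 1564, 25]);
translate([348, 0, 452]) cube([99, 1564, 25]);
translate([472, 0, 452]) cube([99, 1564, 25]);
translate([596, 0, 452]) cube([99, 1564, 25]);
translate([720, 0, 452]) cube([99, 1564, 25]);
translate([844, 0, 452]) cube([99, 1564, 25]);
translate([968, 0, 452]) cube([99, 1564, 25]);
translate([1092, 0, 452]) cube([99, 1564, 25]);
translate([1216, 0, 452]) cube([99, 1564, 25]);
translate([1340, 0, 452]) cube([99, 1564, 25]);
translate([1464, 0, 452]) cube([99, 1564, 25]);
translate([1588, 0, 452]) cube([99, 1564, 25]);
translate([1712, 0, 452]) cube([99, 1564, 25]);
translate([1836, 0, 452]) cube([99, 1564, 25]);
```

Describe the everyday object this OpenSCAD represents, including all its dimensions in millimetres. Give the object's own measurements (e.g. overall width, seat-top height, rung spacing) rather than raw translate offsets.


A bed frame 2041 mm long (x) by 1564 mm wide (y). Four 75×75 mm corner posts, 492 mm tall, at the corners of the footprint. Four rails of 22 mm thickness and 184 mm height run between adjacent posts with their undersides at z = 268 mm, their outer faces flush with the outside of the frame (the two x-running rails run between the posts' inner faces; the two y-running rails run between the posts' inner faces). 15 slats, each 99 mm wide (x) and 25 mm thick, lie across the top of the two x-running rails, running the full 1564 mm width of the frame in y; along x they sit between the end posts with a 25 mm gap after the −x posts and between neighbouring slats, leaving 31 mm before the +x posts.


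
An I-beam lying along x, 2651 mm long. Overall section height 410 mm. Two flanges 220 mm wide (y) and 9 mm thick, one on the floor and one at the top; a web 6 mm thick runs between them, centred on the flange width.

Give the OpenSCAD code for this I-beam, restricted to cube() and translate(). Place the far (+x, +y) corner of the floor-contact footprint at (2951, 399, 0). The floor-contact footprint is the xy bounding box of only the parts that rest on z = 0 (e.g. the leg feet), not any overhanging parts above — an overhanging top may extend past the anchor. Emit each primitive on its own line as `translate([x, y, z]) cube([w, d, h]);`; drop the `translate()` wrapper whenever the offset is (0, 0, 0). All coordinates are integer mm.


translate([300, 179, 0]) cube([2651, 220, 9]);
translate([300, 286, 9]) cube([2651, 6, 392]);
translate([300, 179, 401]) cube([2651, 220, 9]);


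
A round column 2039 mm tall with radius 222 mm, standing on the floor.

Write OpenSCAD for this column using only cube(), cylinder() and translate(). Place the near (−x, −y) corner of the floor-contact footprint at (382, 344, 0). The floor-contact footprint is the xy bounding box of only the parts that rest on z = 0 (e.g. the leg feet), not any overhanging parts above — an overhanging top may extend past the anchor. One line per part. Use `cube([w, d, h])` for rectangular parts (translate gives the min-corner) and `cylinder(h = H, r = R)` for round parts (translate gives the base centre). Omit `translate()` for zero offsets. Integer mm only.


translate([604, 566, 0]) cylinder(h = 2039, r = 222);


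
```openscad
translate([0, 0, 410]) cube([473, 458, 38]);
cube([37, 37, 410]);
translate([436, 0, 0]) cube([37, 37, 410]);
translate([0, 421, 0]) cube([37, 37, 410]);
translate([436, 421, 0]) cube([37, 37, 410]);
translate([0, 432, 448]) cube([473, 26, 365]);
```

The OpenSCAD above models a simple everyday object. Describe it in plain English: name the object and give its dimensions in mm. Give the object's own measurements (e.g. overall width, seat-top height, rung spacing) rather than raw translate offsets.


A chair. The seat is a 473×458×38 mm slab with its top at z = 448 mm, on four 37×37 mm corner legs (flush with the seat edges, standing on z = 0). A flat backrest 26 mm thick, 365 mm tall, spans the full seat width and rises from the seat top along its +y edge, rear face flush with the rear of the seat.


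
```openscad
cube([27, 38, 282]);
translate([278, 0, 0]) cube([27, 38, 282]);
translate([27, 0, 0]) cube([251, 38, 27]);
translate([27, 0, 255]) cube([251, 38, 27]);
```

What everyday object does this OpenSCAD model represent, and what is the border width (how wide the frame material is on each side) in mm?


A picture frame. The border width is 27 mm.

Four thin pieces enclosing a rectangular opening — a picture frame. The two full-height stiles are 282 mm tall; the top rail sits at z = 255 and is 27 mm tall, so the border above the opening is 282 − 255 = 27 mm, matching the stile x-width.


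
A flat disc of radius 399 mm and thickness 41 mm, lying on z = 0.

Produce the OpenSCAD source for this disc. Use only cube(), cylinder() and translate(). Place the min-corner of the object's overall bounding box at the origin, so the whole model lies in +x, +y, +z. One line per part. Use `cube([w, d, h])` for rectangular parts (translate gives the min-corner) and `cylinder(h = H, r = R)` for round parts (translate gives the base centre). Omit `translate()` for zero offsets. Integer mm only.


translate([399, 399, 0]) cylinder(h = 41, r = 399);


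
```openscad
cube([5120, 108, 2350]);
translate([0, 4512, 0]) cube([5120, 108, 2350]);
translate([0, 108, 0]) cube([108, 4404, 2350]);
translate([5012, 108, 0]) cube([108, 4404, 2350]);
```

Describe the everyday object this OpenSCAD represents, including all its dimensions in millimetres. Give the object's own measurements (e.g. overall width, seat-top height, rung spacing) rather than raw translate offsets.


The wall frame of a small rectangular building: four walls, each 2350 mm tall and 108 mm thick, enclosing a footprint 5120 mm (x) by 4620 mm (y) outside-to-outside, with no floor or roof. The front and back walls (the −y and +y sides) span the full width; the two side walls fit between them.


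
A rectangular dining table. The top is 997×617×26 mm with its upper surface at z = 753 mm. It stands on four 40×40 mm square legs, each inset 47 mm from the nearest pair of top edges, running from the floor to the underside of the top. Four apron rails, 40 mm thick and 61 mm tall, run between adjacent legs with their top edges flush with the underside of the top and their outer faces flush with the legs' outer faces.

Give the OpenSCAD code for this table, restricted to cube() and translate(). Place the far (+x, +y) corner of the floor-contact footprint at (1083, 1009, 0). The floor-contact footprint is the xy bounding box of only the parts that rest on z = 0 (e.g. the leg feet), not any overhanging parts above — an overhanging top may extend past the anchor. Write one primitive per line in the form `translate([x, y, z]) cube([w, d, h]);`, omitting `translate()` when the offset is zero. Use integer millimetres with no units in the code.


translate([133, 439, 727]) cube([997, 617, 26]);
translate([180, 486, 0]) cube([40, 40, 727]);
translate([1043, 486, 0]) cube([40, 40, 727]);
translate([180, 969, 0]) cube([40, 40, 727]);
translate([1043, 969, 0]) cube([40, 40, 727]);
translate([220, 486, 666]) cube([823, 40, 61]);
translate([220, 969, 666]) cube([823, 40, 61]);
translate([180, 526, 666]) cube([40, 443, 61]);
translate([1043, 526, 666]) cube([40, 443, 61]);


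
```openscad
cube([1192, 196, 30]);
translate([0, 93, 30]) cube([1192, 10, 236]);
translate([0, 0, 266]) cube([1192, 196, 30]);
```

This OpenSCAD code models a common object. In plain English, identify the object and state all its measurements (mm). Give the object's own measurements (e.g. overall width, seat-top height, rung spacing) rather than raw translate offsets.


An I-beam lying along x, 1192 mm long. Overall section height 296 mm. Two flanges 196 mm wide (y) and 30 mm thick, one on the floor and one at the top; a web 10 mm thick runs between them, centred on the flange width.


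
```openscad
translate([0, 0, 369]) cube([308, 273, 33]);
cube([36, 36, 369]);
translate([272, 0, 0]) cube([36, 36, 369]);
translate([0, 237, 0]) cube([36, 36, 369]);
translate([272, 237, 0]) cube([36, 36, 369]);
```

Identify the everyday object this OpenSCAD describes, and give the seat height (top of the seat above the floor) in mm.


A stool. The seat height is 402 mm.

A 308×273×33 slab at z = 369 on four corner posts — a stool. The seat top is 369 + 33 = 402 mm.


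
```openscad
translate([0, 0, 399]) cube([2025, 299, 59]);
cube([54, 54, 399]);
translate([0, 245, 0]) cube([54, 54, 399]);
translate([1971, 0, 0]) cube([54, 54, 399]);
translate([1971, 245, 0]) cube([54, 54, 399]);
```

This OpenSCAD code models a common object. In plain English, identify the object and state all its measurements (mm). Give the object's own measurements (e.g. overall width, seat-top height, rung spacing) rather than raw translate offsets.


A long wooden bench with a 2025 mm (x) × 299 mm (y) seat, 59 mm thick, its top surface 458 mm above the floor. Four 54 mm square legs at the seat corners, flush with the edges, run from z = 0 to the seat underside.


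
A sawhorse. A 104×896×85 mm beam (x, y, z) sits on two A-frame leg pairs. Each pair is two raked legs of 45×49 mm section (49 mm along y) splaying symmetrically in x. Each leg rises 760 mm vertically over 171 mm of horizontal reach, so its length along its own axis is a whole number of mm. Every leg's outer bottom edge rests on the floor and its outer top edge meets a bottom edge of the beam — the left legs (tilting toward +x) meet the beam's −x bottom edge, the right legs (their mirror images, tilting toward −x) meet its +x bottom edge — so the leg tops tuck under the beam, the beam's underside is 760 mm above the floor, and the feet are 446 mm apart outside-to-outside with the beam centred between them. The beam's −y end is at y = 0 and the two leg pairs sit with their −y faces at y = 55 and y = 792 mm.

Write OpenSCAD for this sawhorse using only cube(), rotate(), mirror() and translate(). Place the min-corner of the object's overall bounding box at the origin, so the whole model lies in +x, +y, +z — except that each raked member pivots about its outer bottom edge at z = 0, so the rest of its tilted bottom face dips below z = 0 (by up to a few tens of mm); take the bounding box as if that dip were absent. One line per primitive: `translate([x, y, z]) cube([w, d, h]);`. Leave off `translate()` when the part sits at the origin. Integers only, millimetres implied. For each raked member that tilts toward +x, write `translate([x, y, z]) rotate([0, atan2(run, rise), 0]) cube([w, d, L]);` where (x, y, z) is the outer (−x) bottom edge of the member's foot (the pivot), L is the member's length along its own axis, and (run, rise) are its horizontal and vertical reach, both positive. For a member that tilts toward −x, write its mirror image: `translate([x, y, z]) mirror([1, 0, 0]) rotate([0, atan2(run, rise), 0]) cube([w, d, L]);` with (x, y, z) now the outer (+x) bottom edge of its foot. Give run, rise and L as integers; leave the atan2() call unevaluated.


translate([171, 0, 760]) cube([104, 896, 85]);
translate([0, 55, 0]) rotate([0, atan2(171, 760), 0]) cube([45, 49, 779]);
translate([446, 55, 0]) mirror([1, 0, 0]) rotate([0, atan2(171, 760), 0]) cube([45, 49, 779]);
translate([0, 792, 0]) rotate([0, atan2(171, 760), 0]) cube([45, 49, 779]);
translate([446, 792, 0]) mirror([1, 0, 0]) rotate([0, atan2(171, 760), 0]) cube([45, 49, 779]);
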